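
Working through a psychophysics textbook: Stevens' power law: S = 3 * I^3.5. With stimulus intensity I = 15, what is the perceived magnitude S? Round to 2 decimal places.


S = 3 * 15^3.5
15^3.5 = 13071.3188
S = 3 * 13071.3188
= 39213.96


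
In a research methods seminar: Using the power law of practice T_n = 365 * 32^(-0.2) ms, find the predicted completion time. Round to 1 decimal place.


T_n = 365 * 32^(-0.2)
32^(-0.2) = 0.5
T_n = 365 * 0.5
= 182.5 ms


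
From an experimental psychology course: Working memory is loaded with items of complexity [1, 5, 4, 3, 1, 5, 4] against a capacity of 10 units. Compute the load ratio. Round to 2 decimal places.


Total complexity = 1 + 5 + 4 + 3 + 1 + 5 + 4 = 23
Load = total / capacity = 23 / 10
= 2.30


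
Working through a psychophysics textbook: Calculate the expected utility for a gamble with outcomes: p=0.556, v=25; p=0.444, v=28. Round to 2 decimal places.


EU = sum(p_i * v_i)
0.556 * 25 = 13.9
0.444 * 28 = 12.432
EU = 13.9 + 12.432
= 26.33


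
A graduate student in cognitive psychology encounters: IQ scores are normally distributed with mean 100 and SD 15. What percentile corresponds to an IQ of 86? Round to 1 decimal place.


z = (IQ - mean) / SD
z = (86 - 100) / 15 = -0.9333
Percentile = Phi(-0.9333) * 100
Phi(-0.9333) = 0.175333
= 17.5


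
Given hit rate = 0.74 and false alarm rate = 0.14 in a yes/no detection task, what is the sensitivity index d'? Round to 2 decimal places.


d' = z(HR) - z(FAR)
z(0.74) = 0.6433
z(0.14) = -1.0803
d' = 0.6433 - -1.0803
= 1.72


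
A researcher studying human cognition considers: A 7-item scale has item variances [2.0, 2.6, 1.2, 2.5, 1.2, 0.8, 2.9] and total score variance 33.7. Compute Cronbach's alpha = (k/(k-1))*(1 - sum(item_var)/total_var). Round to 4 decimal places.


alpha = (k/(k-1)) * (1 - sum(s_i^2)/s_total^2)
sum(item variances) = 13.2
k/(k-1) = 7/6 = 1.166667
1 - 13.2/33.7 = 1 - 0.391691 = 0.608309
alpha = 1.166667 * 0.608309
= 0.7097


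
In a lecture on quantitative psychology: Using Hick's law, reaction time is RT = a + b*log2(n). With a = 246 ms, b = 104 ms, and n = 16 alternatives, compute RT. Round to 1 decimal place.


RT = 246 + 104 * log2(16)
log2(16) = 4.0
RT = 246 + 104 * 4.0
= 246 + 416.0
= 662.0 ms


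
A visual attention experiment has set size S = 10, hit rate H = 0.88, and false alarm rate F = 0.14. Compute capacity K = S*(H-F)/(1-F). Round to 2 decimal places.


K = S * (H - F) / (1 - F)
H - F = 0.74
1 - F = 0.86
K = 10 * 0.74 / 0.86
= 8.60


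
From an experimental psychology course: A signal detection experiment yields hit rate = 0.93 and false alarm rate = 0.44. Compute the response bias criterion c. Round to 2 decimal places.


c = -0.5 * (z(HR) + z(FAR))
z(0.93) = 1.4758
z(0.44) = -0.151
c = -0.5 * (1.4758 + -0.151)
= -0.5 * 1.3248
= -0.66


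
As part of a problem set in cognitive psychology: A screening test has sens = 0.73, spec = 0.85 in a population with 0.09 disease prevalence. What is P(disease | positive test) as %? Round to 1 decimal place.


PPV = (sens * prev) / (sens * prev + (1-spec) * (1-prev))
Numerator = 0.73 * 0.09 = 0.0657
P(positive and no disease) = (1 - spec) * (1 - prev) = (1 - 0.85) * (1 - 0.09) = 0.1365
Denominator = 0.0657 + 0.1365 = 0.2022
PPV = 0.0657 / 0.2022 = 0.324926
As percentage = 32.5


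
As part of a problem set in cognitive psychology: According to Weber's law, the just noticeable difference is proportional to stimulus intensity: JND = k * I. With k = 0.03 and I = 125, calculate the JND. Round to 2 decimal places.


JND = k * I
JND = 0.03 * 125
= 3.75


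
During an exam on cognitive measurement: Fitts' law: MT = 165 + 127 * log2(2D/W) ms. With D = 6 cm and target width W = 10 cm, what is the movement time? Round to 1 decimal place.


MT = 165 + 127 * log2(2*6/10)
2D/W = 1.2
log2(1.2) = 0.263
MT = 165 + 127 * 0.263
= 198.4 ms


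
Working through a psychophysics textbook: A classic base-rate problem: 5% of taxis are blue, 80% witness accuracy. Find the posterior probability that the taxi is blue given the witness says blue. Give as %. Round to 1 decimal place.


P(blue | says blue) = P(says blue | blue)*P(blue) / [P(says blue | blue)*P(blue) + P(says blue | not blue)*P(not blue)]
Numerator = 0.8 * 0.05 = 0.04
False identification = 0.2 * 0.95 = 0.19
P = 0.04 / (0.04 + 0.19)
= 0.04 / 0.23
As percentage = 17.4


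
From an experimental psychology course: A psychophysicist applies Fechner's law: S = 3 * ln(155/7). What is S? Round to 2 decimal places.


S = 3 * ln(155/7)
I/I0 = 22.142857
ln(22.142857) = 3.0975
S = 3 * 3.0975
= 9.29


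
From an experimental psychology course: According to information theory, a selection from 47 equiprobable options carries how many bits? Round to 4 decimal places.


H = log2(n)
H = log2(47)
= 5.5546


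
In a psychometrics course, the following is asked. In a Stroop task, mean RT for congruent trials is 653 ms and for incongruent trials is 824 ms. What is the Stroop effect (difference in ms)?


Stroop effect = RT(incongruent) - RT(congruent)
= 824 - 653
= 171 ms


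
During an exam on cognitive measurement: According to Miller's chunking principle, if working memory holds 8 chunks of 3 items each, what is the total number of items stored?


Total items = chunks * items_per_chunk
= 8 * 3
= 24


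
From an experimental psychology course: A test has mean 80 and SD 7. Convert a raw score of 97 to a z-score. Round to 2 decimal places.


z = (X - mu) / sigma
= (97 - 80) / 7
= 17 / 7
= 2.43


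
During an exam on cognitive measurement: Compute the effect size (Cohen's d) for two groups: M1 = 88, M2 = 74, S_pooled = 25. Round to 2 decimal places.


Cohen's d = (M1 - M2) / S_pooled
= (88 - 74) / 25
= 14 / 25
= 0.56


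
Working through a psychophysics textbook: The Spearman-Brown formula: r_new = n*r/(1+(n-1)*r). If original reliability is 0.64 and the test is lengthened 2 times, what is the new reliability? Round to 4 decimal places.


r_new = n*r / (1 + (n-1)*r)
Numerator = 2 * 0.64 = 1.28
Denominator = 1 + 1 * 0.64 = 1.64
r_new = 1.28 / 1.64
= 0.7805


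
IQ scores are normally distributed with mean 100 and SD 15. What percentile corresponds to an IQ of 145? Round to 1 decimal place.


z = (IQ - mean) / SD
z = (145 - 100) / 15 = 3.0
Percentile = Phi(3.0) * 100
Phi(3.0) = 0.99865
= 99.9


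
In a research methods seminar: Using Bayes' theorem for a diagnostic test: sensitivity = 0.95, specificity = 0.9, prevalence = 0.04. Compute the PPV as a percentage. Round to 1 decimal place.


PPV = (sens * prev) / (sens * prev + (1-spec) * (1-prev))
Numerator = 0.95 * 0.04 = 0.038
P(positive and no disease) = (1 - spec) * (1 - prev) = (1 - 0.9) * (1 - 0.04) = 0.096
Denominator = 0.038 + 0.096 = 0.134
PPV = 0.038 / 0.134 = 0.283582
As percentage = 28.4


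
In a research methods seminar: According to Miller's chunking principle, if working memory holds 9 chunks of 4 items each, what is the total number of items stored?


Total items = chunks * items_per_chunk
= 9 * 4
= 36


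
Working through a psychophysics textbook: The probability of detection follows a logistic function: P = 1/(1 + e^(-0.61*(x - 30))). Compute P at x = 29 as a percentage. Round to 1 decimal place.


P(x) = 1/(1 + e^(-0.61*(29 - 30)))
Exponent = -0.61 * -1 = 0.61
e^(0.61) = 1.840431
P = 1/(1 + 1.840431) = 0.352059
Percentage = 35.2


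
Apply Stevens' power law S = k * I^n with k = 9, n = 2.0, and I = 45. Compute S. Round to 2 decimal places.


S = 9 * 45^2.0
45^2.0 = 2025.0
S = 9 * 2025.0
= 18225.00


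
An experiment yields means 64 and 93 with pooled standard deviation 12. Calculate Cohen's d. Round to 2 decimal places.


Cohen's d = (M1 - M2) / S_pooled
= (64 - 93) / 12
= -29 / 12
= -2.42


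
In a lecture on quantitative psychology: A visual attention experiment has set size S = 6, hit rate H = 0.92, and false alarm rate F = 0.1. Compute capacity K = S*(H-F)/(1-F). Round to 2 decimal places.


K = S * (H - F) / (1 - F)
H - F = 0.82
1 - F = 0.9
K = 6 * 0.82 / 0.9
= 5.47


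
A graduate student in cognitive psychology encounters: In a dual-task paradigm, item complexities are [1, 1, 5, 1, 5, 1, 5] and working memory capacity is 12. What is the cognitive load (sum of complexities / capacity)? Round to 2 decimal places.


Total complexity = 1 + 1 + 5 + 1 + 5 + 1 + 5 = 19
Load = total / capacity = 19 / 12
= 1.58


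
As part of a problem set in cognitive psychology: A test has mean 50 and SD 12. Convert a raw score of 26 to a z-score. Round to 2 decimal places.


z = (X - mu) / sigma
= (26 - 50) / 12
= -24 / 12
= -2.00


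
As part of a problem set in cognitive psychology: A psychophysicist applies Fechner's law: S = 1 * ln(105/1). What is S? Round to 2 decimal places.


S = 1 * ln(105/1)
I/I0 = 105.0
ln(105.0) = 4.654
S = 1 * 4.654
= 4.65


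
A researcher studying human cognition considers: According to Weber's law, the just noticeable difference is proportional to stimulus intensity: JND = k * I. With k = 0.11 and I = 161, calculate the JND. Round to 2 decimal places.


JND = k * I
JND = 0.11 * 161
= 17.71


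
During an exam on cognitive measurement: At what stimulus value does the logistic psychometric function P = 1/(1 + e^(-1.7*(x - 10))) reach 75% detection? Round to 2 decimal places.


At P = 0.75: 0.75 = 1/(1 + e^(-k*(x-x0)))
Solving: e^(-k*(x-x0)) = 1/3
x = x0 + ln(3)/k
ln(3) = 1.0986
x = 10 + 1.0986/1.7
= 10 + 0.6462
= 10.65


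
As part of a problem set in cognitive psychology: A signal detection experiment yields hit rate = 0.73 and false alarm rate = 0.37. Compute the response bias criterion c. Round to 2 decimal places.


c = -0.5 * (z(HR) + z(FAR))
z(0.73) = 0.6128
z(0.37) = -0.3319
c = -0.5 * (0.6128 + -0.3319)
= -0.5 * 0.2809
= -0.14


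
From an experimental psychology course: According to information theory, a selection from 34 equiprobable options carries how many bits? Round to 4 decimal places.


H = log2(n)
H = log2(34)
= 5.0875


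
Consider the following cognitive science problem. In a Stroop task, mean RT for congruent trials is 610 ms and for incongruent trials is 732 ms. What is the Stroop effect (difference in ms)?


Stroop effect = RT(incongruent) - RT(congruent)
= 732 - 610
= 122 ms


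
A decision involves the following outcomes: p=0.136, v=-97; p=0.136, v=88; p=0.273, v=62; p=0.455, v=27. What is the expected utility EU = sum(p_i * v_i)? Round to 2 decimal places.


EU = sum(p_i * v_i)
0.136 * -97 = -13.192
0.136 * 88 = 11.968
0.273 * 62 = 16.926
0.455 * 27 = 12.285
EU = -13.192 + 11.968 + 16.926 + 12.285
= 27.99


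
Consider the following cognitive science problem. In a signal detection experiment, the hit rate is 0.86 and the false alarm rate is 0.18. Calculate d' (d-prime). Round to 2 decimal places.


d' = z(HR) - z(FAR)
z(0.86) = 1.0803
z(0.18) = -0.9154
d' = 1.0803 - -0.9154
= 2.00


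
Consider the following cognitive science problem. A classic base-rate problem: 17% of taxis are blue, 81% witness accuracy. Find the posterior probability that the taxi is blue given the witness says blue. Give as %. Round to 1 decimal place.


P(blue | says blue) = P(says blue | blue)*P(blue) / [P(says blue | blue)*P(blue) + P(says blue | not blue)*P(not blue)]
Numerator = 0.81 * 0.17 = 0.1377
False identification = 0.19 * 0.83 = 0.1577
P = 0.1377 / (0.1377 + 0.1577)
= 0.1377 / 0.2954
As percentage = 46.6


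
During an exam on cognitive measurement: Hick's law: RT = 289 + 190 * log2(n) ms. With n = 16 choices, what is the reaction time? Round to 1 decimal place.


RT = 289 + 190 * log2(16)
log2(16) = 4.0
RT = 289 + 190 * 4.0
= 289 + 760.0
= 1049.0 ms


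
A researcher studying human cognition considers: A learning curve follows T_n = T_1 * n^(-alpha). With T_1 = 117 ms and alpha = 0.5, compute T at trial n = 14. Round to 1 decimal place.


T_n = 117 * 14^(-0.5)
14^(-0.5) = 0.267261
T_n = 117 * 0.267261
= 31.3 ms


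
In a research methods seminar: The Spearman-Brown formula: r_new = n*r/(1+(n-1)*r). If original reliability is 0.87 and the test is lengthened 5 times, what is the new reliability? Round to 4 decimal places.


r_new = n*r / (1 + (n-1)*r)
Numerator = 5 * 0.87 = 4.35
Denominator = 1 + 4 * 0.87 = 4.48
r_new = 4.35 / 4.48
= 0.9710


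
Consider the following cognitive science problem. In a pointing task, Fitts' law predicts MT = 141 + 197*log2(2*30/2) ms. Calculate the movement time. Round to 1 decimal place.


MT = 141 + 197 * log2(2*30/2)
2D/W = 30.0
log2(30.0) = 4.9069
MT = 141 + 197 * 4.9069
= 1107.7 ms


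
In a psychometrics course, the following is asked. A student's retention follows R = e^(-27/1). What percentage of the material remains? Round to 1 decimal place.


R = e^(-t/S)
-t/S = -27/1 = -27.0
R = e^(-27.0) = 0.0
Percentage = 0.0 * 100
= 0.0


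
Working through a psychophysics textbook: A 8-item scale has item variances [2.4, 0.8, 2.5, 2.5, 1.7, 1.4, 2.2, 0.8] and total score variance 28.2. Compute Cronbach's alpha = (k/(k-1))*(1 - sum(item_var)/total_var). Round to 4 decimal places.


alpha = (k/(k-1)) * (1 - sum(s_i^2)/s_total^2)
sum(item variances) = 14.3
k/(k-1) = 8/7 = 1.142857
1 - 14.3/28.2 = 1 - 0.507092 = 0.492908
alpha = 1.142857 * 0.492908
= 0.5633


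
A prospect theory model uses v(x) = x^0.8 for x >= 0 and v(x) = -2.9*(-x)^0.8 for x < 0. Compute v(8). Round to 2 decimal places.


Since x = 8 >= 0, use v(x) = x^0.8
8^0.8 = 5.278
v(8) = 5.28


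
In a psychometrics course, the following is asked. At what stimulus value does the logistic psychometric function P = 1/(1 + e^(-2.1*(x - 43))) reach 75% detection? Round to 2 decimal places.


At P = 0.75: 0.75 = 1/(1 + e^(-k*(x-x0)))
Solving: e^(-k*(x-x0)) = 1/3
x = x0 + ln(3)/k
ln(3) = 1.0986
x = 43 + 1.0986/2.1
= 43 + 0.5231
= 43.52


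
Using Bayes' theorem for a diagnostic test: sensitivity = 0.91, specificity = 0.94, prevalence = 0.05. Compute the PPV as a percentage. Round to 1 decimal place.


PPV = (sens * prev) / (sens * prev + (1-spec) * (1-prev))
Numerator = 0.91 * 0.05 = 0.0455
P(positive and no disease) = (1 - spec) * (1 - prev) = (1 - 0.94) * (1 - 0.05) = 0.057
Denominator = 0.0455 + 0.057 = 0.1025
PPV = 0.0455 / 0.1025 = 0.443902
As percentage = 44.4


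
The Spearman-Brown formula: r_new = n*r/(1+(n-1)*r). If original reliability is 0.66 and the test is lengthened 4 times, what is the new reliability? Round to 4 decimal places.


r_new = n*r / (1 + (n-1)*r)
Numerator = 4 * 0.66 = 2.64
Denominator = 1 + 3 * 0.66 = 2.98
r_new = 2.64 / 2.98
= 0.8859


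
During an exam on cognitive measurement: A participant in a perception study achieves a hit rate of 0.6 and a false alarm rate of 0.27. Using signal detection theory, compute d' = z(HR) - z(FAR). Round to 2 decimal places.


d' = z(HR) - z(FAR)
z(0.6) = 0.2533
z(0.27) = -0.6128
d' = 0.2533 - -0.6128
= 0.87


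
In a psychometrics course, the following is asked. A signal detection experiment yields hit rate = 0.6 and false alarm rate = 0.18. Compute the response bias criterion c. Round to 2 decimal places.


c = -0.5 * (z(HR) + z(FAR))
z(0.6) = 0.2533
z(0.18) = -0.9154
c = -0.5 * (0.2533 + -0.9154)
= -0.5 * -0.6621
= 0.33


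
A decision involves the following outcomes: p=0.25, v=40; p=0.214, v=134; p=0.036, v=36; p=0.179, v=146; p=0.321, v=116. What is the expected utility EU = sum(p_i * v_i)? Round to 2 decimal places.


EU = sum(p_i * v_i)
0.25 * 40 = 10.0
0.214 * 134 = 28.676
0.036 * 36 = 1.296
0.179 * 146 = 26.134
0.321 * 116 = 37.236
EU = 10.0 + 28.676 + 1.296 + 26.134 + 37.236
= 103.34


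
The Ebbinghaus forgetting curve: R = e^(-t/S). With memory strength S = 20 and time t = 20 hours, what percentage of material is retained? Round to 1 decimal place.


R = e^(-t/S)
-t/S = -20/20 = -1.0
R = e^(-1.0) = 0.367879
Percentage = 0.367879 * 100
= 36.8


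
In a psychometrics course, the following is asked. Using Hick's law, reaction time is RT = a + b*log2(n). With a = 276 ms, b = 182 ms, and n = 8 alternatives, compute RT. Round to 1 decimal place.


RT = 276 + 182 * log2(8)
log2(8) = 3.0
RT = 276 + 182 * 3.0
= 276 + 546.0
= 822.0 ms


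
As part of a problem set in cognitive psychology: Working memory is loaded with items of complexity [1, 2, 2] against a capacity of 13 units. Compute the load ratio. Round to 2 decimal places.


Total complexity = 1 + 2 + 2 = 5
Load = total / capacity = 5 / 13
= 0.38


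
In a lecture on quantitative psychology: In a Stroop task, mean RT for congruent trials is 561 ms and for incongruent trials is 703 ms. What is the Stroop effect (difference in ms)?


Stroop effect = RT(incongruent) - RT(congruent)
= 703 - 561
= 142 ms


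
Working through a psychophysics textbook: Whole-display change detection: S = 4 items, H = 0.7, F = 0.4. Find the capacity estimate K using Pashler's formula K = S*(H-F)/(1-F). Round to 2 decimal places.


K = S * (H - F) / (1 - F)
H - F = 0.3
1 - F = 0.6
K = 4 * 0.3 / 0.6
= 2.00


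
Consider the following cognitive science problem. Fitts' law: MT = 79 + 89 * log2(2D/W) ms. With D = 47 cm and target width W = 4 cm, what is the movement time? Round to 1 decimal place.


MT = 79 + 89 * log2(2*47/4)
2D/W = 23.5
log2(23.5) = 4.5546
MT = 79 + 89 * 4.5546
= 484.4 ms


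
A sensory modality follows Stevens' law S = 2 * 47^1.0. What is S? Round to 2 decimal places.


S = 2 * 47^1.0
47^1.0 = 47.0
S = 2 * 47.0
= 94.00


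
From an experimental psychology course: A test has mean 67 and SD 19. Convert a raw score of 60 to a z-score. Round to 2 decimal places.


z = (X - mu) / sigma
= (60 - 67) / 19
= -7 / 19
= -0.37


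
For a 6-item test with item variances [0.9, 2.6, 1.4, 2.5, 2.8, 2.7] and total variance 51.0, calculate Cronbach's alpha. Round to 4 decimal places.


alpha = (k/(k-1)) * (1 - sum(s_i^2)/s_total^2)
sum(item variances) = 12.9
k/(k-1) = 6/5 = 1.2
1 - 12.9/51.0 = 1 - 0.252941 = 0.747059
alpha = 1.2 * 0.747059
= 0.8965


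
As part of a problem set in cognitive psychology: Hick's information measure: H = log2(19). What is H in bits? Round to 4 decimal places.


H = log2(n)
H = log2(19)
= 4.2479


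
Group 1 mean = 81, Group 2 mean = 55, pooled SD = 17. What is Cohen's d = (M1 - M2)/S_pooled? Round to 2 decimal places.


Cohen's d = (M1 - M2) / S_pooled
= (81 - 55) / 17
= 26 / 17
= 1.53


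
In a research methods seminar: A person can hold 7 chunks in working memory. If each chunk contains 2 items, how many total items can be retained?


Total items = chunks * items_per_chunk
= 7 * 2
= 14


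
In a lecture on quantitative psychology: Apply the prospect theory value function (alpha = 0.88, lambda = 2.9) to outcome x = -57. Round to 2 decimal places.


Since x = -57 < 0, use v(x) = -lambda*(-x)^alpha
(-x) = 57
57^0.88 = 35.0889
v(-57) = -2.9 * 35.0889
= -101.76


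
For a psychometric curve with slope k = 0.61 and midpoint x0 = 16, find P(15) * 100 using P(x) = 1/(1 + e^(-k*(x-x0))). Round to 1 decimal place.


P(x) = 1/(1 + e^(-0.61*(15 - 16)))
Exponent = -0.61 * -1 = 0.61
e^(0.61) = 1.840431
P = 1/(1 + 1.840431) = 0.352059
Percentage = 35.2


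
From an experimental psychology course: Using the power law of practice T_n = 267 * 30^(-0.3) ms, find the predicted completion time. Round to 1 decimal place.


T_n = 267 * 30^(-0.3)
30^(-0.3) = 0.360465
T_n = 267 * 0.360465
= 96.2 ms


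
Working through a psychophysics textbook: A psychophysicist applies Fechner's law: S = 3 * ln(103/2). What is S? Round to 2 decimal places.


S = 3 * ln(103/2)
I/I0 = 51.5
ln(51.5) = 3.9416
S = 3 * 3.9416
= 11.82


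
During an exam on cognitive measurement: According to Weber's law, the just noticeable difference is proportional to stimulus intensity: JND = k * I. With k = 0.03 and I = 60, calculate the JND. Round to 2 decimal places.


JND = k * I
JND = 0.03 * 60
= 1.80


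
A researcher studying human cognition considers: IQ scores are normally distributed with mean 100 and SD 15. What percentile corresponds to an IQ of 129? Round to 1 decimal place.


z = (IQ - mean) / SD
z = (129 - 100) / 15 = 1.9333
Percentile = Phi(1.9333) * 100
Phi(1.9333) = 0.9734
= 97.3


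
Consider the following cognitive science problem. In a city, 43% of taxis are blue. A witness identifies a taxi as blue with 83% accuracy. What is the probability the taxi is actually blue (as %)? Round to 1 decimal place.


P(blue | says blue) = P(says blue | blue)*P(blue) / [P(says blue | blue)*P(blue) + P(says blue | not blue)*P(not blue)]
Numerator = 0.83 * 0.43 = 0.3569
False identification = 0.17 * 0.57 = 0.0969
P = 0.3569 / (0.3569 + 0.0969)
= 0.3569 / 0.4538
As percentage = 78.6


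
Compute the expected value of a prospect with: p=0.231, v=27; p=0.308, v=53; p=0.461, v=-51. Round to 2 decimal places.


EU = sum(p_i * v_i)
0.231 * 27 = 6.237
0.308 * 53 = 16.324
0.461 * -51 = -23.511
EU = 6.237 + 16.324 + -23.511
= -0.95


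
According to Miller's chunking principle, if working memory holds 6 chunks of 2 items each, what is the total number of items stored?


Total items = chunks * items_per_chunk
= 6 * 2
= 12


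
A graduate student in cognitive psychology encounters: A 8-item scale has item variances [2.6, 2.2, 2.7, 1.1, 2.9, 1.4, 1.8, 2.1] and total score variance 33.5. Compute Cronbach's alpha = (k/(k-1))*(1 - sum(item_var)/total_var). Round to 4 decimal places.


alpha = (k/(k-1)) * (1 - sum(s_i^2)/s_total^2)
sum(item variances) = 16.8
k/(k-1) = 8/7 = 1.142857
1 - 16.8/33.5 = 1 - 0.501493 = 0.498507
alpha = 1.142857 * 0.498507
= 0.5697


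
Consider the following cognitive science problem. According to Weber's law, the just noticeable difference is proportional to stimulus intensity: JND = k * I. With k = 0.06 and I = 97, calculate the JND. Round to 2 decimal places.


JND = k * I
JND = 0.06 * 97
= 5.82


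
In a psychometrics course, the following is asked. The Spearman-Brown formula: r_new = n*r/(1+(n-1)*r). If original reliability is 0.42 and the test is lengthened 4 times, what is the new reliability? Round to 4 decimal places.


r_new = n*r / (1 + (n-1)*r)
Numerator = 4 * 0.42 = 1.68
Denominator = 1 + 3 * 0.42 = 2.26
r_new = 1.68 / 2.26
= 0.7434


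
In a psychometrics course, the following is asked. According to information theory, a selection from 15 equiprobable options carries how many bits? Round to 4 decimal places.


H = log2(n)
H = log2(15)
= 3.9069


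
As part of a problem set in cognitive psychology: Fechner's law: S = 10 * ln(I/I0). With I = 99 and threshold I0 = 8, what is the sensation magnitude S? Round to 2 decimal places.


S = 10 * ln(99/8)
I/I0 = 12.375
ln(12.375) = 2.5157
S = 10 * 2.5157
= 25.16


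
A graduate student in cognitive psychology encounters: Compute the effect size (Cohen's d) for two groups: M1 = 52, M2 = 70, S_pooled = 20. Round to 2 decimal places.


Cohen's d = (M1 - M2) / S_pooled
= (52 - 70) / 20
= -18 / 20
= -0.90


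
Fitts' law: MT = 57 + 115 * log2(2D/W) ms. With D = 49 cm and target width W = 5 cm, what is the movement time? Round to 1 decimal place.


MT = 57 + 115 * log2(2*49/5)
2D/W = 19.6
log2(19.6) = 4.2928
MT = 57 + 115 * 4.2928
= 550.7 ms


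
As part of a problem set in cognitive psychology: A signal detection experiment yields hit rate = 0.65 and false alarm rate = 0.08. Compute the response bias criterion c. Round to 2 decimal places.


c = -0.5 * (z(HR) + z(FAR))
z(0.65) = 0.3853
z(0.08) = -1.4051
c = -0.5 * (0.3853 + -1.4051)
= -0.5 * -1.0198
= 0.51


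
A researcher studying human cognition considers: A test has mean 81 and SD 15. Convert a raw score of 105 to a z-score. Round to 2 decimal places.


z = (X - mu) / sigma
= (105 - 81) / 15
= 24 / 15
= 1.60


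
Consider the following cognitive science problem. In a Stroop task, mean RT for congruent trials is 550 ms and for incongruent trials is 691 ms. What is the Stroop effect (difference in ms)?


Stroop effect = RT(incongruent) - RT(congruent)
= 691 - 550
= 141 ms


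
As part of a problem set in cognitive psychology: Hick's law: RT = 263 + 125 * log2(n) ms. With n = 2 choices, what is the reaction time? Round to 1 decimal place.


RT = 263 + 125 * log2(2)
log2(2) = 1.0
RT = 263 + 125 * 1.0
= 263 + 125.0
= 388.0 ms


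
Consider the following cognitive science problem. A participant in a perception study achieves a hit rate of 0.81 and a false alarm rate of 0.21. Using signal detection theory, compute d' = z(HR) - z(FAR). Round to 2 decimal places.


d' = z(HR) - z(FAR)
z(0.81) = 0.8779
z(0.21) = -0.8064
d' = 0.8779 - -0.8064
= 1.68


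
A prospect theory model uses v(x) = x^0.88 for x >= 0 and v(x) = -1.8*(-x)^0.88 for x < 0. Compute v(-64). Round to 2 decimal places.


Since x = -64 < 0, use v(x) = -lambda*(-x)^alpha
(-x) = 64
64^0.88 = 38.8542
v(-64) = -1.8 * 38.8542
= -69.94


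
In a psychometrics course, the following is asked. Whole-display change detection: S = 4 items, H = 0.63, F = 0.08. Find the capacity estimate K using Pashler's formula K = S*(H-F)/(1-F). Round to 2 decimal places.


K = S * (H - F) / (1 - F)
H - F = 0.55
1 - F = 0.92
K = 4 * 0.55 / 0.92
= 2.39


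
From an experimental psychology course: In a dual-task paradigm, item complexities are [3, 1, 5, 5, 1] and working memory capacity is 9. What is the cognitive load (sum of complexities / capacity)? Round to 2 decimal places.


Total complexity = 3 + 1 + 5 + 5 + 1 = 15
Load = total / capacity = 15 / 9
= 1.67


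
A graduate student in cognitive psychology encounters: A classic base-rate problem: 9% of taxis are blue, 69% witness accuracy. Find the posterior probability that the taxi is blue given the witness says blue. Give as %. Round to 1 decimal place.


P(blue | says blue) = P(says blue | blue)*P(blue) / [P(says blue | blue)*P(blue) + P(says blue | not blue)*P(not blue)]
Numerator = 0.69 * 0.09 = 0.0621
False identification = 0.31 * 0.91 = 0.2821
P = 0.0621 / (0.0621 + 0.2821)
= 0.0621 / 0.3442
As percentage = 18.0


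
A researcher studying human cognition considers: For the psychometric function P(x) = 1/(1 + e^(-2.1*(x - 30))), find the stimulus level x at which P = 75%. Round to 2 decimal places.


At P = 0.75: 0.75 = 1/(1 + e^(-k*(x-x0)))
Solving: e^(-k*(x-x0)) = 1/3
x = x0 + ln(3)/k
ln(3) = 1.0986
x = 30 + 1.0986/2.1
= 30 + 0.5231
= 30.52


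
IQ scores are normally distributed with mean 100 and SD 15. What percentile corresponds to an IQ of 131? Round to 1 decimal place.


z = (IQ - mean) / SD
z = (131 - 100) / 15 = 2.0667
Percentile = Phi(2.0667) * 100
Phi(2.0667) = 0.980619
= 98.1


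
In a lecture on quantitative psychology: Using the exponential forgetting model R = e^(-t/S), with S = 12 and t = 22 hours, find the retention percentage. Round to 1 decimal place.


R = e^(-t/S)
-t/S = -22/12 = -1.833333
R = e^(-1.833333) = 0.15988
Percentage = 0.15988 * 100
= 16.0


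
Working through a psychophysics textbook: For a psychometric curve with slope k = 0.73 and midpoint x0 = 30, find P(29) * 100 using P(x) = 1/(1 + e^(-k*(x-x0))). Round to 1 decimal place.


P(x) = 1/(1 + e^(-0.73*(29 - 30)))
Exponent = -0.73 * -1 = 0.73
e^(0.73) = 2.075081
P = 1/(1 + 2.075081) = 0.325195
Percentage = 32.5


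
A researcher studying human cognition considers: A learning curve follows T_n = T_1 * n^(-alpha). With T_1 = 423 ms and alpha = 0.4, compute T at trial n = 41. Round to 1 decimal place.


T_n = 423 * 41^(-0.4)
41^(-0.4) = 0.226405
T_n = 423 * 0.226405
= 95.8 ms


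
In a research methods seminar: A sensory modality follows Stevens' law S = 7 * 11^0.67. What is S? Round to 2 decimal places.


S = 7 * 11^0.67
11^0.67 = 4.9858
S = 7 * 4.9858
= 34.90


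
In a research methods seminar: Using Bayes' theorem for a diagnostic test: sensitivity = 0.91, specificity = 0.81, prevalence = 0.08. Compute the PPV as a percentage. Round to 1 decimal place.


PPV = (sens * prev) / (sens * prev + (1-spec) * (1-prev))
Numerator = 0.91 * 0.08 = 0.0728
P(positive and no disease) = (1 - spec) * (1 - prev) = (1 - 0.81) * (1 - 0.08) = 0.1748
Denominator = 0.0728 + 0.1748 = 0.2476
PPV = 0.0728 / 0.2476 = 0.294023
As percentage = 29.4


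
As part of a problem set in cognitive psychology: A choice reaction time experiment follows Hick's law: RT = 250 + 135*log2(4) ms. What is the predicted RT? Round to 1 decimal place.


RT = 250 + 135 * log2(4)
log2(4) = 2.0
RT = 250 + 135 * 2.0
= 250 + 270.0
= 520.0 ms


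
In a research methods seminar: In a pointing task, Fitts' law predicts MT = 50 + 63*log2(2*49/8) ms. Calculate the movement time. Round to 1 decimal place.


MT = 50 + 63 * log2(2*49/8)
2D/W = 12.25
log2(12.25) = 3.6147
MT = 50 + 63 * 3.6147
= 277.7 ms


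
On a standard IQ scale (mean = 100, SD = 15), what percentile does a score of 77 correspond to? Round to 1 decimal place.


z = (IQ - mean) / SD
z = (77 - 100) / 15 = -1.5333
Percentile = Phi(-1.5333) * 100
Phi(-1.5333) = 0.062601
= 6.3


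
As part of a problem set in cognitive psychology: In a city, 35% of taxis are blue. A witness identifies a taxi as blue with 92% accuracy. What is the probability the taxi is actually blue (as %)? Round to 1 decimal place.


P(blue | says blue) = P(says blue | blue)*P(blue) / [P(says blue | blue)*P(blue) + P(says blue | not blue)*P(not blue)]
Numerator = 0.92 * 0.35 = 0.322
False identification = 0.08 * 0.65 = 0.052
P = 0.322 / (0.322 + 0.052)
= 0.322 / 0.374
As percentage = 86.1


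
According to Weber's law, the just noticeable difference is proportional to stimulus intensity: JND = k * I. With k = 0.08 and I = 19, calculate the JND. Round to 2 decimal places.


JND = k * I
JND = 0.08 * 19
= 1.52


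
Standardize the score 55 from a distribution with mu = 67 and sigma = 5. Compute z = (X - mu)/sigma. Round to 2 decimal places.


z = (X - mu) / sigma
= (55 - 67) / 5
= -12 / 5
= -2.40


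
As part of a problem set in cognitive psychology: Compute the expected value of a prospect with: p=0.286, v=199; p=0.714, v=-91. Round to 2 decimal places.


EU = sum(p_i * v_i)
0.286 * 199 = 56.914
0.714 * -91 = -64.974
EU = 56.914 + -64.974
= -8.06


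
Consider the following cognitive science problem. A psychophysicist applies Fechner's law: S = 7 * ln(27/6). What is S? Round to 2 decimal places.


S = 7 * ln(27/6)
I/I0 = 4.5
ln(4.5) = 1.5041
S = 7 * 1.5041
= 10.53


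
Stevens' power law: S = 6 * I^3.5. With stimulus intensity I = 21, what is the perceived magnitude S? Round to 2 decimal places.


S = 6 * 21^3.5
21^3.5 = 42439.2335
S = 6 * 42439.2335
= 254635.40


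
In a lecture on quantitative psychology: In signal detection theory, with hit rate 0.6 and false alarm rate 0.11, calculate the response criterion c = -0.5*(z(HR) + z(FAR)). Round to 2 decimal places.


c = -0.5 * (z(HR) + z(FAR))
z(0.6) = 0.2533
z(0.11) = -1.2265
c = -0.5 * (0.2533 + -1.2265)
= -0.5 * -0.9732
= 0.49


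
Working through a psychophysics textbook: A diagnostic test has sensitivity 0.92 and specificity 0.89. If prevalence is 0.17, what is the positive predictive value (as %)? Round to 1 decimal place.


PPV = (sens * prev) / (sens * prev + (1-spec) * (1-prev))
Numerator = 0.92 * 0.17 = 0.1564
P(positive and no disease) = (1 - spec) * (1 - prev) = (1 - 0.89) * (1 - 0.17) = 0.0913
Denominator = 0.1564 + 0.0913 = 0.2477
PPV = 0.1564 / 0.2477 = 0.631409
As percentage = 63.1


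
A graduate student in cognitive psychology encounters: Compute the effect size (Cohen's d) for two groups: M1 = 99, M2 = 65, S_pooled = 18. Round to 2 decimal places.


Cohen's d = (M1 - M2) / S_pooled
= (99 - 65) / 18
= 34 / 18
= 1.89


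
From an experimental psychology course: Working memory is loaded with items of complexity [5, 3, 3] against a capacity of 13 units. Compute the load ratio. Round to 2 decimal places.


Total complexity = 5 + 3 + 3 = 11
Load = total / capacity = 11 / 13
= 0.85


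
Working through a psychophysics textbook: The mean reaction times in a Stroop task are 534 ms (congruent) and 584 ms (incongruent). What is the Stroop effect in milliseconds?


Stroop effect = RT(incongruent) - RT(congruent)
= 584 - 534
= 50 ms


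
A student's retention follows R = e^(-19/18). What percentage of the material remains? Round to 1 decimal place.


R = e^(-t/S)
-t/S = -19/18 = -1.055556
R = e^(-1.055556) = 0.347999
Percentage = 0.347999 * 100
= 34.8


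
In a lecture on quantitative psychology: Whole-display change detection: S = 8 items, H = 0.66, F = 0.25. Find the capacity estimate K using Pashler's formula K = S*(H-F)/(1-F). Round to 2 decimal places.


K = S * (H - F) / (1 - F)
H - F = 0.41
1 - F = 0.75
K = 8 * 0.41 / 0.75
= 4.37


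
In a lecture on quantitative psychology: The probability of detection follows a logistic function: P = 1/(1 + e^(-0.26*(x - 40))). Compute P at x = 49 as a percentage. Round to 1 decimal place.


P(x) = 1/(1 + e^(-0.26*(49 - 40)))
Exponent = -0.26 * 9 = -2.34
e^(-2.34) = 0.096328
P = 1/(1 + 0.096328) = 0.912136
Percentage = 91.2


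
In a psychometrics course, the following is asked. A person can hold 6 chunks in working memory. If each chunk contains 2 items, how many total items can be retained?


Total items = chunks * items_per_chunk
= 6 * 2
= 12


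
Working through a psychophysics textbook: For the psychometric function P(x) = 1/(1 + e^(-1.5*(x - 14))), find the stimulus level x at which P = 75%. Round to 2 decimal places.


At P = 0.75: 0.75 = 1/(1 + e^(-k*(x-x0)))
Solving: e^(-k*(x-x0)) = 1/3
x = x0 + ln(3)/k
ln(3) = 1.0986
x = 14 + 1.0986/1.5
= 14 + 0.7324
= 14.73


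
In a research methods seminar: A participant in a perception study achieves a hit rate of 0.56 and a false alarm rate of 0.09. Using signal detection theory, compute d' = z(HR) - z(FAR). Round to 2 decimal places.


d' = z(HR) - z(FAR)
z(0.56) = 0.151
z(0.09) = -1.3408
d' = 0.151 - -1.3408
= 1.49


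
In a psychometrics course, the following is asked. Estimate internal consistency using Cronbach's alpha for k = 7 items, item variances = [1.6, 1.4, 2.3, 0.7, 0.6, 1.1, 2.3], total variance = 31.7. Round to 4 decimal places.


alpha = (k/(k-1)) * (1 - sum(s_i^2)/s_total^2)
sum(item variances) = 10.0
k/(k-1) = 7/6 = 1.166667
1 - 10.0/31.7 = 1 - 0.315457 = 0.684543
alpha = 1.166667 * 0.684543
= 0.7986


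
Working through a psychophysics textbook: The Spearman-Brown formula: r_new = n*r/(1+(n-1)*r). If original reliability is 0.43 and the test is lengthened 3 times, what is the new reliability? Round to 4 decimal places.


r_new = n*r / (1 + (n-1)*r)
Numerator = 3 * 0.43 = 1.29
Denominator = 1 + 2 * 0.43 = 1.86
r_new = 1.29 / 1.86
= 0.6935


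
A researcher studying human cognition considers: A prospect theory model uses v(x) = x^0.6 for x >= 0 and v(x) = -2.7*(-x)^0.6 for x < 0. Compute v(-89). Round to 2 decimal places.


Since x = -89 < 0, use v(x) = -lambda*(-x)^alpha
(-x) = 89
89^0.6 = 14.7786
v(-89) = -2.7 * 14.7786
= -39.90


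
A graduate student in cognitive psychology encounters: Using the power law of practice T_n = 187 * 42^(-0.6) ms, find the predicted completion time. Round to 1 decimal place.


T_n = 187 * 42^(-0.6)
42^(-0.6) = 0.106182
T_n = 187 * 0.106182
= 19.9 ms


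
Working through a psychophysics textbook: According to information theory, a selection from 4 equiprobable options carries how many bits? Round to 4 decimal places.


H = log2(n)
H = log2(4)
= 2.0000


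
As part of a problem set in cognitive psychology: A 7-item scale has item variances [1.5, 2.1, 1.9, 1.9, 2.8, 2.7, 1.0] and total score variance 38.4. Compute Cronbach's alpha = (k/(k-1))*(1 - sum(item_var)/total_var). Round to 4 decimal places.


alpha = (k/(k-1)) * (1 - sum(s_i^2)/s_total^2)
sum(item variances) = 13.9
k/(k-1) = 7/6 = 1.166667
1 - 13.9/38.4 = 1 - 0.361979 = 0.638021
alpha = 1.166667 * 0.638021
= 0.7444


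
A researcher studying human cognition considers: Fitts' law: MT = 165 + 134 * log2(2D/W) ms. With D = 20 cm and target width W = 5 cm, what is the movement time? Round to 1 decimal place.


MT = 165 + 134 * log2(2*20/5)
2D/W = 8.0
log2(8.0) = 3.0
MT = 165 + 134 * 3.0
= 567.0 ms


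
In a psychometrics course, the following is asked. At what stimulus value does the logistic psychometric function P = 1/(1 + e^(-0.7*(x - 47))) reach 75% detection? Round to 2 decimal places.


At P = 0.75: 0.75 = 1/(1 + e^(-k*(x-x0)))
Solving: e^(-k*(x-x0)) = 1/3
x = x0 + ln(3)/k
ln(3) = 1.0986
x = 47 + 1.0986/0.7
= 47 + 1.5694
= 48.57


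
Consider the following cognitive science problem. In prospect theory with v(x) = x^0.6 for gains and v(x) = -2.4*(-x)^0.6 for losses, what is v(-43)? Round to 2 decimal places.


Since x = -43 < 0, use v(x) = -lambda*(-x)^alpha
(-x) = 43
43^0.6 = 9.5517
v(-43) = -2.4 * 9.5517
= -22.92


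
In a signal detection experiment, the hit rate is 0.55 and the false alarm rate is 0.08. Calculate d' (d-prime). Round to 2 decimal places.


d' = z(HR) - z(FAR)
z(0.55) = 0.1257
z(0.08) = -1.4051
d' = 0.1257 - -1.4051
= 1.53


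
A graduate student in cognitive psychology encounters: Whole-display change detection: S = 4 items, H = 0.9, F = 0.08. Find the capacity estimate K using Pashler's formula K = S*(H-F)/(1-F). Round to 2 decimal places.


K = S * (H - F) / (1 - F)
H - F = 0.82
1 - F = 0.92
K = 4 * 0.82 / 0.92
= 3.57


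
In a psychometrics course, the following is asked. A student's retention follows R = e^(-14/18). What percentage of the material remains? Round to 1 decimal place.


R = e^(-t/S)
-t/S = -14/18 = -0.777778
R = e^(-0.777778) = 0.459426
Percentage = 0.459426 * 100
= 45.9


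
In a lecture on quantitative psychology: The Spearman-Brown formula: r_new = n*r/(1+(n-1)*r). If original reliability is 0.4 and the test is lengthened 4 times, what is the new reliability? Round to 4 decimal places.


r_new = n*r / (1 + (n-1)*r)
Numerator = 4 * 0.4 = 1.6
Denominator = 1 + 3 * 0.4 = 2.2
r_new = 1.6 / 2.2
= 0.7273


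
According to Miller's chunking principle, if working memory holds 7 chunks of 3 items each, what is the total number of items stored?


Total items = chunks * items_per_chunk
= 7 * 3
= 21


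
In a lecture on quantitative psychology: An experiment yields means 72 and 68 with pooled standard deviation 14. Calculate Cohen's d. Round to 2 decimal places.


Cohen's d = (M1 - M2) / S_pooled
= (72 - 68) / 14
= 4 / 14
= 0.29


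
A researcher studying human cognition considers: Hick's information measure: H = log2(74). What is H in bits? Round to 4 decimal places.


H = log2(n)
H = log2(74)
= 6.2095


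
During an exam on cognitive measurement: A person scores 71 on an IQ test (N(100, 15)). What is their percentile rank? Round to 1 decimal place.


z = (IQ - mean) / SD
z = (71 - 100) / 15 = -1.9333
Percentile = Phi(-1.9333) * 100
Phi(-1.9333) = 0.0266
= 2.7


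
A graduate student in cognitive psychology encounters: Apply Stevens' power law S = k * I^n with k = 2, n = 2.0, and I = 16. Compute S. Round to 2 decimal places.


S = 2 * 16^2.0
16^2.0 = 256.0
S = 2 * 256.0
= 512.00


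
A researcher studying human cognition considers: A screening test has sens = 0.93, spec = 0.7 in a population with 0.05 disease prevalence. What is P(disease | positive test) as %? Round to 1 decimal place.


PPV = (sens * prev) / (sens * prev + (1-spec) * (1-prev))
Numerator = 0.93 * 0.05 = 0.0465
P(positive and no disease) = (1 - spec) * (1 - prev) = (1 - 0.7) * (1 - 0.05) = 0.285
Denominator = 0.0465 + 0.285 = 0.3315
PPV = 0.0465 / 0.3315 = 0.140271
As percentage = 14.0


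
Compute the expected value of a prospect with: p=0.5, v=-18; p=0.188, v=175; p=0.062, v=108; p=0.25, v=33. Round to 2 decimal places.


EU = sum(p_i * v_i)
0.5 * -18 = -9.0
0.188 * 175 = 32.9
0.062 * 108 = 6.696
0.25 * 33 = 8.25
EU = -9.0 + 32.9 + 6.696 + 8.25
= 38.85
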